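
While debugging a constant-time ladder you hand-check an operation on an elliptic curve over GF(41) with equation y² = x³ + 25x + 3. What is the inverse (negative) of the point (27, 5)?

(27, 36)

-(27, 5) = (27, -5 mod 41) = (27, 36).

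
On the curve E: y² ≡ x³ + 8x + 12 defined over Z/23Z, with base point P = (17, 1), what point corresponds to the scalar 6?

Repeated addition: build up to 6P.
2P: tangent at (17, 1): λ = (3·17² + 8)/(2·1) ≡ 1/2. 2⁻¹ ≡ 12 (mod 23), so λ ≡ 1·12 ≡ 12.
  x = λ² - 17 - 17 = 144 - 34 ≡ 18; y = λ·(17 - 18) - 1 ≡ 10. → (18, 10)
3P: (18, 10) + (17, 1). λ = (1 - 10)/(17 - 18) ≡ 14/22 mod 23. 22⁻¹ ≡ 22 (mod 23), so λ ≡ 9.
  x = λ² - 18 - 17 = 81 - 35 ≡ 0; y = λ·(18 - 0) - 10 ≡ 14. → (0, 14)
4P: (0, 14) + (17, 1). λ = (1 - 14)/(17 - 0) ≡ 10/17 mod 23. 17⁻¹ ≡ 19 (mod 23), so λ ≡ 6.
  x = λ² - 0 - 17 = 36 - 17 ≡ 19; y = λ·(0 - 19) - 14 ≡ 10. → (19, 10)
5P: (19, 10) + (17, 1). λ = (1 - 10)/(17 - 19) ≡ 14/21 mod 23. 21⁻¹ ≡ 11 (mod 23) since 21·11 = 231 ≡ 1, so λ ≡ 16.
  x = λ² - 19 - 17 = 256 - 36 ≡ 13; y = λ·(19 - 13) - 10 ≡ 17. → (13, 17)
6P: (13, 17) + (17, 1). λ = (1 - 17)/(17 - 13) ≡ 7/4 mod 23. 4⁻¹ ≡ 6 (mod 23) since 4·6 = 24 ≡ 1, so λ ≡ 19.
  x = λ² - 13 - 17 = 361 - 30 ≡ 9; y = λ·(13 - 9) - 17 ≡ 13. → (9, 13)

(9, 13)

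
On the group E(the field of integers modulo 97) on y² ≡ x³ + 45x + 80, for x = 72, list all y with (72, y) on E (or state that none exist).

none

x³ + 45x + 80 = 376568 ≡ 14 (mod 97).
14 is a non-residue mod 97; no y exists.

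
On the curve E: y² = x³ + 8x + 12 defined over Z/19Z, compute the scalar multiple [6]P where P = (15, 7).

Repeated addition: build up to 6P.
2P: tangent at (15, 7): λ = (3·15² + 8)/(2·7) ≡ 18/14. 14⁻¹ ≡ 15 (mod 19), so λ ≡ 18·15 ≡ 4.
  x = λ² - 15 - 15 = 16 - 30 ≡ 5; y = λ·(15 - 5) - 7 ≡ 14. → (5, 14)
3P: (5, 14) + (15, 7). λ = (7 - 14)/(15 - 5) ≡ 12/10 mod 19. 10⁻¹ ≡ 2 (mod 19), so λ ≡ 5.
  x = λ² - 5 - 15 = 25 - 20 ≡ 5; y = λ·(5 - 5) - 14 ≡ 5. → (5, 5)
4P: (5, 5) + (15, 7). λ = (7 - 5)/(15 - 5) ≡ 2/10 mod 19. 10⁻¹ ≡ 2 (mod 19), so λ ≡ 4.
  x = λ² - 5 - 15 = 16 - 20 ≡ 15; y = λ·(5 - 15) - 5 ≡ 12. → (15, 12)
5P: (15, 12) + (15, 7): same x and y₁ ≡ -y₂, so the sum is ∞.
6P: ∞ + (15, 7) = (15, 7) (identity).

(15, 7)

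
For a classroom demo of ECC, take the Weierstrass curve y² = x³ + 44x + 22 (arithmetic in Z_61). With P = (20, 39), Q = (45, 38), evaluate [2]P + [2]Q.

(58, 31)

First 2P:
Repeated addition: build up to 2P.
2P: tangent at (20, 39): λ = (3·20² + 44)/(2·39) ≡ 24/17. 17⁻¹ ≡ 18 (mod 61), so λ ≡ 24·18 ≡ 5.
  x = λ² - 20 - 20 = 25 - 40 ≡ 46; y = λ·(20 - 46) - 39 ≡ 14. → (46, 14)
2P = (46, 14).
Next 2Q:
Repeated addition: build up to 2Q.
2Q: tangent at (45, 38): λ = (3·45² + 44)/(2·38) ≡ 19/15. 15⁻¹ ≡ 57 (mod 61) since 15·57 = 855 ≡ 1, so λ ≡ 19·57 ≡ 46.
  x = λ² - 45 - 45 = 2116 - 90 ≡ 13; y = λ·(45 - 13) - 38 ≡ 31. → (13, 31)
2Q = (13, 31).
Finally 2P + 2Q:
(46, 14) + (13, 31). λ = (31 - 14)/(13 - 46) ≡ 17/28 mod 61. 28⁻¹ ≡ 24 (mod 61) since 28·24 = 672 ≡ 1, so λ ≡ 42.
  x = λ² - 46 - 13 = 1764 - 59 ≡ 58; y = λ·(46 - 58) - 14 ≡ 31. → (58, 31)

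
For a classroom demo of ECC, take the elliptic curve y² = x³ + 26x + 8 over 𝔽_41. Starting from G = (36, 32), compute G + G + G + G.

(16, 25)

Double-and-add on 4 = (100)₂. Start with G = (36, 32) for the leading 1-bit.
double: tangent at (36, 32): λ = (3·36² + 26)/(2·32) ≡ 19/23. 23⁻¹ ≡ 25 (mod 41), so λ ≡ 19·25 ≡ 24.
  x = λ² - 36 - 36 = 576 - 72 ≡ 12; y = λ·(36 - 12) - 32 ≡ 11. → (12, 11)
double: tangent at (12, 11): λ = (3·12² + 26)/(2·11) ≡ 7/22. 22⁻¹ ≡ 28 (mod 41) since 22·28 = 616 ≡ 1, so λ ≡ 7·28 ≡ 32.
  x = λ² - 12 - 12 = 1024 - 24 ≡ 16; y = λ·(12 - 16) - 11 ≡ 25. → (16, 25)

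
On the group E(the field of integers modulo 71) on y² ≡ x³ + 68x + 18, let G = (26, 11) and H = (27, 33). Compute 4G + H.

(70, 34)

First 4G:
Repeated addition: build up to 4G.
2G: tangent at (26, 11): λ = (3·26² + 68)/(2·11) ≡ 37/22. 22⁻¹ ≡ 42 (mod 71), so λ ≡ 37·42 ≡ 63.
  x = λ² - 26 - 26 = 3969 - 52 ≡ 12; y = λ·(26 - 12) - 11 ≡ 19. → (12, 19)
3G: (12, 19) + (26, 11). λ = (11 - 19)/(26 - 12) ≡ 63/14 mod 71. 14⁻¹ ≡ 66 (mod 71) since 14·66 = 924 ≡ 1, so λ ≡ 40.
  x = λ² - 12 - 26 = 1600 - 38 ≡ 0; y = λ·(12 - 0) - 19 ≡ 35. → (0, 35)
4G: (0, 35) + (26, 11). λ = (11 - 35)/(26 - 0) ≡ 47/26 mod 71. 26⁻¹ ≡ 41 (mod 71) since 26·41 = 1066 ≡ 1, so λ ≡ 10.
  x = λ² - 0 - 26 = 100 - 26 ≡ 3; y = λ·(0 - 3) - 35 ≡ 6. → (3, 6)
4G = (3, 6).
Finally 4G + H:
(3, 6) + (27, 33). λ = (33 - 6)/(27 - 3) ≡ 27/24 mod 71. 24⁻¹ ≡ 3 (mod 71) since 24·3 = 72 ≡ 1, so λ ≡ 10.
  x = λ² - 3 - 27 = 100 - 30 ≡ 70; y = λ·(3 - 70) - 6 ≡ 34. → (70, 34)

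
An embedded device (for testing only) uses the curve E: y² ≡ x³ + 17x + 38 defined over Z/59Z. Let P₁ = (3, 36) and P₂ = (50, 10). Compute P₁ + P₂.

(32, 29)

(3, 36) + (50, 10). λ = (10 - 36)/(50 - 3) ≡ 33/47 mod 59. 47⁻¹ ≡ 54 (mod 59), so λ ≡ 12.
  x = λ² - 3 - 50 = 144 - 53 ≡ 32; y = λ·(3 - 32) - 36 ≡ 29. → (32, 29)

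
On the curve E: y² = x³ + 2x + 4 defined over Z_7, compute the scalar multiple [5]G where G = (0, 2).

(1, 0)

Repeated addition: build up to 5G.
2G: tangent at (0, 2): λ = (3·0² + 2)/(2·2) ≡ 2/4. 4⁻¹ ≡ 2 (mod 7), so λ ≡ 2·2 ≡ 4.
  x = λ² - 0 - 0 = 16 - 0 ≡ 2; y = λ·(0 - 2) - 2 ≡ 4. → (2, 4)
3G: (2, 4) + (0, 2). λ = (2 - 4)/(0 - 2) ≡ 5/5 mod 7. 5⁻¹ ≡ 3 (mod 7) since 5·3 = 15 ≡ 1, so λ ≡ 1.
  x = λ² - 2 - 0 = 1 - 2 ≡ 6; y = λ·(2 - 6) - 4 ≡ 6. → (6, 6)
4G: (6, 6) + (0, 2). λ = (2 - 6)/(0 - 6) ≡ 3/1 mod 7. 1⁻¹ ≡ 1 (mod 7) since 1·1 = 1 ≡ 1, so λ ≡ 3.
  x = λ² - 6 - 0 = 9 - 6 ≡ 3; y = λ·(6 - 3) - 6 ≡ 3. → (3, 3)
5G: (3, 3) + (0, 2). λ = (2 - 3)/(0 - 3) ≡ 6/4 mod 7. 4⁻¹ ≡ 2 (mod 7) since 4·2 = 8 ≡ 1, so λ ≡ 5.
  x = λ² - 3 - 0 = 25 - 3 ≡ 1; y = λ·(3 - 1) - 3 ≡ 0. → (1, 0)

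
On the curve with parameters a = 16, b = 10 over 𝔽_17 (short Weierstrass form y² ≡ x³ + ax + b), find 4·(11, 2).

Write Q = (11, 2).
Repeated addition: build up to 4Q.
2Q: tangent at (11, 2): λ = (3·11² + 16)/(2·2) ≡ 5/4. 4⁻¹ ≡ 13 (mod 17) since 4·13 = 52 ≡ 1, so λ ≡ 5·13 ≡ 14.
  x = λ² - 11 - 11 = 196 - 22 ≡ 4; y = λ·(11 - 4) - 2 ≡ 11. → (4, 11)
3Q: (4, 11) + (11, 2). λ = (2 - 11)/(11 - 4) ≡ 8/7 mod 17. 7⁻¹ ≡ 5 (mod 17), so λ ≡ 6.
  x = λ² - 4 - 11 = 36 - 15 ≡ 4; y = λ·(4 - 4) - 11 ≡ 6. → (4, 6)
4Q: (4, 6) + (11, 2). λ = (2 - 6)/(11 - 4) ≡ 13/7 mod 17. 7⁻¹ ≡ 5 (mod 17), so λ ≡ 14.
  x = λ² - 4 - 11 = 196 - 15 ≡ 11; y = λ·(4 - 11) - 6 ≡ 15. → (11, 15)

(11, 15)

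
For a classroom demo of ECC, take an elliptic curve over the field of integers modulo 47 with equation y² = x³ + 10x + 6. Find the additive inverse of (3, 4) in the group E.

(3, 43)

-(3, 4) = (3, -4 mod 47) = (3, 43).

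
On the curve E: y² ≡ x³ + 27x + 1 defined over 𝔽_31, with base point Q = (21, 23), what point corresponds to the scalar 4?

(20, 4)

Double-and-add on 4 = (100)₂. Start with Q = (21, 23) for the leading 1-bit.
double: tangent at (21, 23): λ = (3·21² + 27)/(2·23) ≡ 17/15. 15⁻¹ ≡ 29 (mod 31) since 15·29 = 435 ≡ 1, so λ ≡ 17·29 ≡ 28.
  x = λ² - 21 - 21 = 784 - 42 ≡ 29; y = λ·(21 - 29) - 23 ≡ 1. → (29, 1)
double: tangent at (29, 1): λ = (3·29² + 27)/(2·1) ≡ 8/2. 2⁻¹ ≡ 16 (mod 31), so λ ≡ 8·16 ≡ 4.
  x = λ² - 29 - 29 = 16 - 58 ≡ 20; y = λ·(29 - 20) - 1 ≡ 4. → (20, 4)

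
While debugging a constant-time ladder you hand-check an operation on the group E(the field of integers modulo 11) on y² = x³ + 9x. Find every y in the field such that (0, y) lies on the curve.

x³ + 9x + 0 = 0 ≡ 0 (mod 11).
Only y = 0 satisfies y² ≡ 0.

0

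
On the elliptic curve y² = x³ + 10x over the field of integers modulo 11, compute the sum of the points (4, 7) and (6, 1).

(10, 0)

(4, 7) + (6, 1). λ = (1 - 7)/(6 - 4) ≡ 5/2 mod 11. 2⁻¹ ≡ 6 (mod 11) since 2·6 = 12 ≡ 1, so λ ≡ 8.
  x = λ² - 4 - 6 = 64 - 10 ≡ 10; y = λ·(4 - 10) - 7 ≡ 0. → (10, 0)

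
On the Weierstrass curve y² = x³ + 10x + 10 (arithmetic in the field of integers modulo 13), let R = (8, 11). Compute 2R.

tangent at (8, 11): λ = (3·8² + 10)/(2·11) ≡ 7/9. 9⁻¹ ≡ 3 (mod 13) since 9·3 = 27 ≡ 1, so λ ≡ 7·3 ≡ 8.
  x = λ² - 8 - 8 = 64 - 16 ≡ 9; y = λ·(8 - 9) - 11 ≡ 7. → (9, 7)

(9, 7)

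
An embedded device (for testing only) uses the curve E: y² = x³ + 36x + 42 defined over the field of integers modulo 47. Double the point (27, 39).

(18, 6)

tangent at (27, 39): λ = (3·27² + 36)/(2·39) ≡ 14/31. 31⁻¹ ≡ 44 (mod 47) since 31·44 = 1364 ≡ 1, so λ ≡ 14·44 ≡ 5.
  x = λ² - 27 - 27 = 25 - 54 ≡ 18; y = λ·(27 - 18) - 39 ≡ 6. → (18, 6)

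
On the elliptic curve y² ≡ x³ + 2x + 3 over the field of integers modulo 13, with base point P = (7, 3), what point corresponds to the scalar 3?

Repeated addition: build up to 3P.
2P: tangent at (7, 3): λ = (3·7² + 2)/(2·3) ≡ 6/6. 6⁻¹ ≡ 11 (mod 13), so λ ≡ 6·11 ≡ 1.
  x = λ² - 7 - 7 = 1 - 14 ≡ 0; y = λ·(7 - 0) - 3 ≡ 4. → (0, 4)
3P: (0, 4) + (7, 3). λ = (3 - 4)/(7 - 0) ≡ 12/7 mod 13. 7⁻¹ ≡ 2 (mod 13), so λ ≡ 11.
  x = λ² - 0 - 7 = 121 - 7 ≡ 10; y = λ·(0 - 10) - 4 ≡ 3. → (10, 3)

(10, 3)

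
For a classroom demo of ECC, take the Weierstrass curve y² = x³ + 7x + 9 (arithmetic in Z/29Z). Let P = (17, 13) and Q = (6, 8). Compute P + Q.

(17, 13) + (6, 8). λ = (8 - 13)/(6 - 17) ≡ 24/18 mod 29. 18⁻¹ ≡ 21 (mod 29), so λ ≡ 11.
  x = λ² - 17 - 6 = 121 - 23 ≡ 11; y = λ·(17 - 11) - 13 ≡ 24. → (11, 24)

(11, 24)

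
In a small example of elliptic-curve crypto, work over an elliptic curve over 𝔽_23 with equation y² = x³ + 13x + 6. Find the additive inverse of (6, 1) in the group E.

(6, 22)

-(6, 1) = (6, -1 mod 23) = (6, 22).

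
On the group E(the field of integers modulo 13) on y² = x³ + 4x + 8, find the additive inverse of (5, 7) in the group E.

(5, 6)

-(5, 7) = (5, -7 mod 13) = (5, 6).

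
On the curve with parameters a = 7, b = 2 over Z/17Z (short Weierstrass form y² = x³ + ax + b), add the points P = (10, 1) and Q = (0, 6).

(3, 4)

(10, 1) + (0, 6). λ = (6 - 1)/(0 - 10) ≡ 5/7 mod 17. 7⁻¹ ≡ 5 (mod 17), so λ ≡ 8.
  x = λ² - 10 - 0 = 64 - 10 ≡ 3; y = λ·(10 - 3) - 1 ≡ 4. → (3, 4)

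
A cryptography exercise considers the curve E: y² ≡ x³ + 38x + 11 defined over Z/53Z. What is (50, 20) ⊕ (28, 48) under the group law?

(50, 20) + (28, 48). λ = (48 - 20)/(28 - 50) ≡ 28/31 mod 53. 31⁻¹ ≡ 12 (mod 53) since 31·12 = 372 ≡ 1, so λ ≡ 18.
  x = λ² - 50 - 28 = 324 - 78 ≡ 34; y = λ·(50 - 34) - 20 ≡ 3. → (34, 3)

(34, 3)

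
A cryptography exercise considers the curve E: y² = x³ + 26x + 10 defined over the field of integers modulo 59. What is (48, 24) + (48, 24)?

(37, 0)

tangent at (48, 24): λ = (3·48² + 26)/(2·24) ≡ 35/48. 48⁻¹ ≡ 16 (mod 59), so λ ≡ 35·16 ≡ 29.
  x = λ² - 48 - 48 = 841 - 96 ≡ 37; y = λ·(48 - 37) - 24 ≡ 0. → (37, 0)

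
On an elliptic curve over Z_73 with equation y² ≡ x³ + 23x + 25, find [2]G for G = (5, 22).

(66, 18)

tangent at (5, 22): λ = (3·5² + 23)/(2·22) ≡ 25/44. 44⁻¹ ≡ 5 (mod 73), so λ ≡ 25·5 ≡ 52.
  x = λ² - 5 - 5 = 2704 - 10 ≡ 66; y = λ·(5 - 66) - 22 ≡ 18. → (66, 18)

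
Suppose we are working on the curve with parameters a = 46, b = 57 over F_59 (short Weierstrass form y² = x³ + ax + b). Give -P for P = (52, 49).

(52, 10)

-(52, 49) = (52, -49 mod 59) = (52, 10).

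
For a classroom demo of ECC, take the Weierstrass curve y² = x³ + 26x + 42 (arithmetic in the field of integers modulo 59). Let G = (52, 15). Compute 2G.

(19, 16)

tangent at (52, 15): λ = (3·52² + 26)/(2·15) ≡ 55/30. 30⁻¹ ≡ 2 (mod 59), so λ ≡ 55·2 ≡ 51.
  x = λ² - 52 - 52 = 2601 - 104 ≡ 19; y = λ·(52 - 19) - 15 ≡ 16. → (19, 16)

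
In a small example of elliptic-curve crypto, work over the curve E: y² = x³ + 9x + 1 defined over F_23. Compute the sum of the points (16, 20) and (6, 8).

(19, 4)

(16, 20) + (6, 8). λ = (8 - 20)/(6 - 16) ≡ 11/13 mod 23. 13⁻¹ ≡ 16 (mod 23), so λ ≡ 15.
  x = λ² - 16 - 6 = 225 - 22 ≡ 19; y = λ·(16 - 19) - 20 ≡ 4. → (19, 4)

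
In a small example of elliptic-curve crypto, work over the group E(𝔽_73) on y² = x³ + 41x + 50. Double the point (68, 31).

tangent at (68, 31): λ = (3·68² + 41)/(2·31) ≡ 43/62. 62⁻¹ ≡ 53 (mod 73), so λ ≡ 43·53 ≡ 16.
  x = λ² - 68 - 68 = 256 - 136 ≡ 47; y = λ·(68 - 47) - 31 ≡ 13. → (47, 13)

(47, 13)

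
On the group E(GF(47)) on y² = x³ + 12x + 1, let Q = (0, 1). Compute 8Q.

Repeated addition: build up to 8Q.
2Q: tangent at (0, 1): λ = (3·0² + 12)/(2·1) ≡ 12/2. 2⁻¹ ≡ 24 (mod 47) since 2·24 = 48 ≡ 1, so λ ≡ 12·24 ≡ 6.
  x = λ² - 0 - 0 = 36 - 0 ≡ 36; y = λ·(0 - 36) - 1 ≡ 18. → (36, 18)
3Q: (36, 18) + (0, 1). λ = (1 - 18)/(0 - 36) ≡ 30/11 mod 47. 11⁻¹ ≡ 30 (mod 47), so λ ≡ 7.
  x = λ² - 36 - 0 = 49 - 36 ≡ 13; y = λ·(36 - 13) - 18 ≡ 2. → (13, 2)
4Q: (13, 2) + (0, 1). λ = (1 - 2)/(0 - 13) ≡ 46/34 mod 47. 34⁻¹ ≡ 18 (mod 47) since 34·18 = 612 ≡ 1, so λ ≡ 29.
  x = λ² - 13 - 0 = 841 - 13 ≡ 29; y = λ·(13 - 29) - 2 ≡ 4. → (29, 4)
5Q: (29, 4) + (0, 1). λ = (1 - 4)/(0 - 29) ≡ 44/18 mod 47. 18⁻¹ ≡ 34 (mod 47) since 18·34 = 612 ≡ 1, so λ ≡ 39.
  x = λ² - 29 - 0 = 1521 - 29 ≡ 35; y = λ·(29 - 35) - 4 ≡ 44. → (35, 44)
6Q: (35, 44) + (0, 1). λ = (1 - 44)/(0 - 35) ≡ 4/12 mod 47. 12⁻¹ ≡ 4 (mod 47) since 12·4 = 48 ≡ 1, so λ ≡ 16.
  x = λ² - 35 - 0 = 256 - 35 ≡ 33; y = λ·(35 - 33) - 44 ≡ 35. → (33, 35)
7Q: (33, 35) + (0, 1). λ = (1 - 35)/(0 - 33) ≡ 13/14 mod 47. 14⁻¹ ≡ 37 (mod 47), so λ ≡ 11.
  x = λ² - 33 - 0 = 121 - 33 ≡ 41; y = λ·(33 - 41) - 35 ≡ 18. → (41, 18)
8Q: (41, 18) + (0, 1). λ = (1 - 18)/(0 - 41) ≡ 30/6 mod 47. 6⁻¹ ≡ 8 (mod 47) since 6·8 = 48 ≡ 1, so λ ≡ 5.
  x = λ² - 41 - 0 = 25 - 41 ≡ 31; y = λ·(41 - 31) - 18 ≡ 32. → (31, 32)

(31, 32)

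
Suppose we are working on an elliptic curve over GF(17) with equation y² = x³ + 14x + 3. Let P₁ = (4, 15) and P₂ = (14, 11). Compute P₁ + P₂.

(4, 15) + (14, 11). λ = (11 - 15)/(14 - 4) ≡ 13/10 mod 17. 10⁻¹ ≡ 12 (mod 17), so λ ≡ 3.
  x = λ² - 4 - 14 = 9 - 18 ≡ 8; y = λ·(4 - 8) - 15 ≡ 7. → (8, 7)

(8, 7)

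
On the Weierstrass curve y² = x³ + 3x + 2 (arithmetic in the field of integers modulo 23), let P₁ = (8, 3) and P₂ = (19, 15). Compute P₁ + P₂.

(20, 9)

(8, 3) + (19, 15). λ = (15 - 3)/(19 - 8) ≡ 12/11 mod 23. 11⁻¹ ≡ 21 (mod 23), so λ ≡ 22.
  x = λ² - 8 - 19 = 484 - 27 ≡ 20; y = λ·(8 - 20) - 3 ≡ 9. → (20, 9)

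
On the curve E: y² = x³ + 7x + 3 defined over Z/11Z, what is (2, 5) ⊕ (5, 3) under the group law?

(2, 5) + (5, 3). λ = (3 - 5)/(5 - 2) ≡ 9/3 mod 11. 3⁻¹ ≡ 4 (mod 11) since 3·4 = 12 ≡ 1, so λ ≡ 3.
  x = λ² - 2 - 5 = 9 - 7 ≡ 2; y = λ·(2 - 2) - 5 ≡ 6. → (2, 6)

(2, 6)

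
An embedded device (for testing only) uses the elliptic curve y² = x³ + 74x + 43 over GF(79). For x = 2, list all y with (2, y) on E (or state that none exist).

none

x³ + 74x + 43 = 199 ≡ 41 (mod 79).
41 is a non-residue mod 79; no y exists.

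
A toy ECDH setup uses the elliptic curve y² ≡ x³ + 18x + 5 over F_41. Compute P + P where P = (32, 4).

(26, 38)

tangent at (32, 4): λ = (3·32² + 18)/(2·4) ≡ 15/8. 8⁻¹ ≡ 36 (mod 41), so λ ≡ 15·36 ≡ 7.
  x = λ² - 32 - 32 = 49 - 64 ≡ 26; y = λ·(32 - 26) - 4 ≡ 38. → (26, 38)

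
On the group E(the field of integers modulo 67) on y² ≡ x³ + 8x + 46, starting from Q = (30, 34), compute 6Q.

(50, 42)

Double-and-add on 6 = (110)₂. Start with Q = (30, 34) for the leading 1-bit.
double: tangent at (30, 34): λ = (3·30² + 8)/(2·34) ≡ 28/1. 1⁻¹ ≡ 1 (mod 67), so λ ≡ 28·1 ≡ 28.
  x = λ² - 30 - 30 = 784 - 60 ≡ 54; y = λ·(30 - 54) - 34 ≡ 31. → (54, 31)
add Q: (54, 31) + (30, 34). λ = (34 - 31)/(30 - 54) ≡ 3/43 mod 67. 43⁻¹ ≡ 53 (mod 67), so λ ≡ 25.
  x = λ² - 54 - 30 = 625 - 84 ≡ 5; y = λ·(54 - 5) - 31 ≡ 55. → (5, 55)
double: tangent at (5, 55): λ = (3·5² + 8)/(2·55) ≡ 16/43. 43⁻¹ ≡ 53 (mod 67) since 43·53 = 2279 ≡ 1, so λ ≡ 16·53 ≡ 44.
  x = λ² - 5 - 5 = 1936 - 10 ≡ 50; y = λ·(5 - 50) - 55 ≡ 42. → (50, 42)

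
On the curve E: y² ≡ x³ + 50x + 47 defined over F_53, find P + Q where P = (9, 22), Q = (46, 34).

(35, 24)

(9, 22) + (46, 34). λ = (34 - 22)/(46 - 9) ≡ 12/37 mod 53. 37⁻¹ ≡ 43 (mod 53) since 37·43 = 1591 ≡ 1, so λ ≡ 39.
  x = λ² - 9 - 46 = 1521 - 55 ≡ 35; y = λ·(9 - 35) - 22 ≡ 24. → (35, 24)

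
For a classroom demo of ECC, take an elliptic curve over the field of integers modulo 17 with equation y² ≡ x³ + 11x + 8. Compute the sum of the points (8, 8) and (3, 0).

(14, 13)

(8, 8) + (3, 0). λ = (0 - 8)/(3 - 8) ≡ 9/12 mod 17. 12⁻¹ ≡ 10 (mod 17), so λ ≡ 5.
  x = λ² - 8 - 3 = 25 - 11 ≡ 14; y = λ·(8 - 14) - 8 ≡ 13. → (14, 13)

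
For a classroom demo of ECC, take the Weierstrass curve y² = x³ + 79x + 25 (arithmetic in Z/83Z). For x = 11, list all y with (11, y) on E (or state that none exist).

none

x³ + 79x + 25 = 2225 ≡ 67 (mod 83).
67 is a non-residue mod 83; no y exists.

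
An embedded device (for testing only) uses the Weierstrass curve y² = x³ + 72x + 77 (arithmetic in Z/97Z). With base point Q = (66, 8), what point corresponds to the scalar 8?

(91, 37)

Double-and-add on 8 = (1000)₂. Start with Q = (66, 8) for the leading 1-bit.
double: tangent at (66, 8): λ = (3·66² + 72)/(2·8) ≡ 45/16. 16⁻¹ ≡ 91 (mod 97) since 16·91 = 1456 ≡ 1, so λ ≡ 45·91 ≡ 21.
  x = λ² - 66 - 66 = 441 - 132 ≡ 18; y = λ·(66 - 18) - 8 ≡ 30. → (18, 30)
double: tangent at (18, 30): λ = (3·18² + 72)/(2·30) ≡ 74/60. 60⁻¹ ≡ 76 (mod 97), so λ ≡ 74·76 ≡ 95.
  x = λ² - 18 - 18 = 9025 - 36 ≡ 65; y = λ·(18 - 65) - 30 ≡ 64. → (65, 64)
double: tangent at (65, 64): λ = (3·65² + 72)/(2·64) ≡ 40/31. 31⁻¹ ≡ 72 (mod 97), so λ ≡ 40·72 ≡ 67.
  x = λ² - 65 - 65 = 4489 - 130 ≡ 91; y = λ·(65 - 91) - 64 ≡ 37. → (91, 37)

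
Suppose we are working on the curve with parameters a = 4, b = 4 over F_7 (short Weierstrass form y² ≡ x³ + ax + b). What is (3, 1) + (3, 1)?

tangent at (3, 1): λ = (3·3² + 4)/(2·1) ≡ 3/2. 2⁻¹ ≡ 4 (mod 7), so λ ≡ 3·4 ≡ 5.
  x = λ² - 3 - 3 = 25 - 6 ≡ 5; y = λ·(3 - 5) - 1 ≡ 3. → (5, 3)

(5, 3)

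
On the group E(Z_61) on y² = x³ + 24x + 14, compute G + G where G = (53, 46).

(41, 14)

tangent at (53, 46): λ = (3·53² + 24)/(2·46) ≡ 33/31. 31⁻¹ ≡ 2 (mod 61) since 31·2 = 62 ≡ 1, so λ ≡ 33·2 ≡ 5.
  x = λ² - 53 - 53 = 25 - 106 ≡ 41; y = λ·(53 - 41) - 46 ≡ 14. → (41, 14)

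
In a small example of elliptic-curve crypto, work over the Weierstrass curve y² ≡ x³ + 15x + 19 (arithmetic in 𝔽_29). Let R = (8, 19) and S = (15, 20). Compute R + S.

(8, 19) + (15, 20). λ = (20 - 19)/(15 - 8) ≡ 1/7 mod 29. 7⁻¹ ≡ 25 (mod 29) since 7·25 = 175 ≡ 1, so λ ≡ 25.
  x = λ² - 8 - 15 = 625 - 23 ≡ 22; y = λ·(8 - 22) - 19 ≡ 8. → (22, 8)

(22, 8)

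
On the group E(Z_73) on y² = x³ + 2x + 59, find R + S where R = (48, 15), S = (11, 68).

(48, 15) + (11, 68). λ = (68 - 15)/(11 - 48) ≡ 53/36 mod 73. 36⁻¹ ≡ 71 (mod 73) since 36·71 = 2556 ≡ 1, so λ ≡ 40.
  x = λ² - 48 - 11 = 1600 - 59 ≡ 8; y = λ·(48 - 8) - 15 ≡ 52. → (8, 52)

(8, 52)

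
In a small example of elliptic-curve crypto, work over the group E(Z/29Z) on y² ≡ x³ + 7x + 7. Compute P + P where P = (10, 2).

(18, 22)

tangent at (10, 2): λ = (3·10² + 7)/(2·2) ≡ 17/4. 4⁻¹ ≡ 22 (mod 29), so λ ≡ 17·22 ≡ 26.
  x = λ² - 10 - 10 = 676 - 20 ≡ 18; y = λ·(10 - 18) - 2 ≡ 22. → (18, 22)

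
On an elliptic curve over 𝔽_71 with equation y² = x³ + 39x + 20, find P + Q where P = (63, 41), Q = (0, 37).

(26, 47)

(63, 41) + (0, 37). λ = (37 - 41)/(0 - 63) ≡ 67/8 mod 71. 8⁻¹ ≡ 9 (mod 71) since 8·9 = 72 ≡ 1, so λ ≡ 35.
  x = λ² - 63 - 0 = 1225 - 63 ≡ 26; y = λ·(63 - 26) - 41 ≡ 47. → (26, 47)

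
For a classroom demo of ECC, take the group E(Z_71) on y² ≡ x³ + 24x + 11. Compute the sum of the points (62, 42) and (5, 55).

(62, 42) + (5, 55). λ = (55 - 42)/(5 - 62) ≡ 13/14 mod 71. 14⁻¹ ≡ 66 (mod 71), so λ ≡ 6.
  x = λ² - 62 - 5 = 36 - 67 ≡ 40; y = λ·(62 - 40) - 42 ≡ 19. → (40, 19)

(40, 19)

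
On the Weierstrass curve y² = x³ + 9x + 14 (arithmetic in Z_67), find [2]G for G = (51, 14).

tangent at (51, 14): λ = (3·51² + 9)/(2·14) ≡ 40/28. 28⁻¹ ≡ 12 (mod 67), so λ ≡ 40·12 ≡ 11.
  x = λ² - 51 - 51 = 121 - 102 ≡ 19; y = λ·(51 - 19) - 14 ≡ 3. → (19, 3)

(19, 3)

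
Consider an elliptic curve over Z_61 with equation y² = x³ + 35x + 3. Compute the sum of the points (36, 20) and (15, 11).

(36, 20) + (15, 11). λ = (11 - 20)/(15 - 36) ≡ 52/40 mod 61. 40⁻¹ ≡ 29 (mod 61) since 40·29 = 1160 ≡ 1, so λ ≡ 44.
  x = λ² - 36 - 15 = 1936 - 51 ≡ 55; y = λ·(36 - 55) - 20 ≡ 59. → (55, 59)

(55, 59)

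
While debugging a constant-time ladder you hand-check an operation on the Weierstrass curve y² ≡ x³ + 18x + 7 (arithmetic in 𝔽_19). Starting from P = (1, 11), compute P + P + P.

(15, 2)

Repeated addition: build up to 3P.
2P: tangent at (1, 11): λ = (3·1² + 18)/(2·11) ≡ 2/3. 3⁻¹ ≡ 13 (mod 19) since 3·13 = 39 ≡ 1, so λ ≡ 2·13 ≡ 7.
  x = λ² - 1 - 1 = 49 - 2 ≡ 9; y = λ·(1 - 9) - 11 ≡ 9. → (9, 9)
3P: (9, 9) + (1, 11). λ = (11 - 9)/(1 - 9) ≡ 2/11 mod 19. 11⁻¹ ≡ 7 (mod 19) since 11·7 = 77 ≡ 1, so λ ≡ 14.
  x = λ² - 9 - 1 = 196 - 10 ≡ 15; y = λ·(9 - 15) - 9 ≡ 2. → (15, 2)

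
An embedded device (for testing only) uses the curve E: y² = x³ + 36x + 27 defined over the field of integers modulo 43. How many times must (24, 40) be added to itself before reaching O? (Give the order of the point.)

8

2P: tangent at (24, 40): λ = (3·24² + 36)/(2·40) ≡ 1/37. 37⁻¹ ≡ 7 (mod 43), so λ ≡ 1·7 ≡ 7.
  x = λ² - 24 - 24 = 49 - 48 ≡ 1; y = λ·(24 - 1) - 40 ≡ 35. → (1, 35)
3P: (1, 35) + (24, 40). λ = (40 - 35)/(24 - 1) ≡ 5/23 mod 43. 23⁻¹ ≡ 15 (mod 43), so λ ≡ 32.
  x = λ² - 1 - 24 = 1024 - 25 ≡ 10; y = λ·(1 - 10) - 35 ≡ 21. → (10, 21)
4P: (10, 21) + (24, 40). λ = (40 - 21)/(24 - 10) ≡ 19/14 mod 43. 14⁻¹ ≡ 40 (mod 43), so λ ≡ 29.
  x = λ² - 10 - 24 = 841 - 34 ≡ 33; y = λ·(10 - 33) - 21 ≡ 0. → (33, 0)
5P: (33, 0) + (24, 40). λ = (40 - 0)/(24 - 33) ≡ 40/34 mod 43. 34⁻¹ ≡ 19 (mod 43), so λ ≡ 29.
  x = λ² - 33 - 24 = 841 - 57 ≡ 10; y = λ·(33 - 10) - 0 ≡ 22. → (10, 22)
6P: (10, 22) + (24, 40). λ = (40 - 22)/(24 - 10) ≡ 18/14 mod 43. 14⁻¹ ≡ 40 (mod 43), so λ ≡ 32.
  x = λ² - 10 - 24 = 1024 - 34 ≡ 1; y = λ·(10 - 1) - 22 ≡ 8. → (1, 8)
7P: (1, 8) + (24, 40). λ = (40 - 8)/(24 - 1) ≡ 32/23 mod 43. 23⁻¹ ≡ 15 (mod 43) since 23·15 = 345 ≡ 1, so λ ≡ 7.
  x = λ² - 1 - 24 = 49 - 25 ≡ 24; y = λ·(1 - 24) - 8 ≡ 3. → (24, 3)
8P: (24, 3) + (24, 40): same x and y₁ ≡ -y₂, so the sum is O.
8P = O, so the order is 8.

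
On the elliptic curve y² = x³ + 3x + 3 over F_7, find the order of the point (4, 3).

2P: tangent at (4, 3): λ = (3·4² + 3)/(2·3) ≡ 2/6. 6⁻¹ ≡ 6 (mod 7) since 6·6 = 36 ≡ 1, so λ ≡ 2·6 ≡ 5.
  x = λ² - 4 - 4 = 25 - 8 ≡ 3; y = λ·(4 - 3) - 3 ≡ 2. → (3, 2)
3P: (3, 2) + (4, 3). λ = (3 - 2)/(4 - 3) ≡ 1/1 mod 7. 1⁻¹ ≡ 1 (mod 7), so λ ≡ 1.
  x = λ² - 3 - 4 = 1 - 7 ≡ 1; y = λ·(3 - 1) - 2 ≡ 0. → (1, 0)
4P: (1, 0) + (4, 3). λ = (3 - 0)/(4 - 1) ≡ 3/3 mod 7. 3⁻¹ ≡ 5 (mod 7), so λ ≡ 1.
  x = λ² - 1 - 4 = 1 - 5 ≡ 3; y = λ·(1 - 3) - 0 ≡ 5. → (3, 5)
5P: (3, 5) + (4, 3). λ = (3 - 5)/(4 - 3) ≡ 5/1 mod 7. 1⁻¹ ≡ 1 (mod 7), so λ ≡ 5.
  x = λ² - 3 - 4 = 25 - 7 ≡ 4; y = λ·(3 - 4) - 5 ≡ 4. → (4, 4)
6P: (4, 4) + (4, 3): same x and y₁ ≡ -y₂, so the sum is O.
6P = O, so the order is 6.

6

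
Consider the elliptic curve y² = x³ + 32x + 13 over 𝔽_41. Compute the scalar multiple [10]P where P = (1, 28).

Double-and-add on 10 = (1010)₂. Start with P = (1, 28) for the leading 1-bit.
double: tangent at (1, 28): λ = (3·1² + 32)/(2·28) ≡ 35/15. 15⁻¹ ≡ 11 (mod 41) since 15·11 = 165 ≡ 1, so λ ≡ 35·11 ≡ 16.
  x = λ² - 1 - 1 = 256 - 2 ≡ 8; y = λ·(1 - 8) - 28 ≡ 24. → (8, 24)
double: tangent at (8, 24): λ = (3·8² + 32)/(2·24) ≡ 19/7. 7⁻¹ ≡ 6 (mod 41), so λ ≡ 19·6 ≡ 32.
  x = λ² - 8 - 8 = 1024 - 16 ≡ 24; y = λ·(8 - 24) - 24 ≡ 38. → (24, 38)
add P: (24, 38) + (1, 28). λ = (28 - 38)/(1 - 24) ≡ 31/18 mod 41. 18⁻¹ ≡ 16 (mod 41) since 18·16 = 288 ≡ 1, so λ ≡ 4.
  x = λ² - 24 - 1 = 16 - 25 ≡ 32; y = λ·(24 - 32) - 38 ≡ 12. → (32, 12)
double: tangent at (32, 12): λ = (3·32² + 32)/(2·12) ≡ 29/24. 24⁻¹ ≡ 12 (mod 41) since 24·12 = 288 ≡ 1, so λ ≡ 29·12 ≡ 20.
  x = λ² - 32 - 32 = 400 - 64 ≡ 8; y = λ·(32 - 8) - 12 ≡ 17. → (8, 17)

(8, 17)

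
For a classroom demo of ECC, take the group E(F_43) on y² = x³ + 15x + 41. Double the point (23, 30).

(12, 10)

tangent at (23, 30): λ = (3·23² + 15)/(2·30) ≡ 11/17. 17⁻¹ ≡ 38 (mod 43), so λ ≡ 11·38 ≡ 31.
  x = λ² - 23 - 23 = 961 - 46 ≡ 12; y = λ·(23 - 12) - 30 ≡ 10. → (12, 10)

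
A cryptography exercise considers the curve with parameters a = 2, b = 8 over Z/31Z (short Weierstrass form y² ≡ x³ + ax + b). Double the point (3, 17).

(22, 6)

tangent at (3, 17): λ = (3·3² + 2)/(2·17) ≡ 29/3. 3⁻¹ ≡ 21 (mod 31) since 3·21 = 63 ≡ 1, so λ ≡ 29·21 ≡ 20.
  x = λ² - 3 - 3 = 400 - 6 ≡ 22; y = λ·(3 - 22) - 17 ≡ 6. → (22, 6)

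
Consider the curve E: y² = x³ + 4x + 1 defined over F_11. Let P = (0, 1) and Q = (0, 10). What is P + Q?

The two points share x = 0 and their y-coordinates satisfy 1 + 10 ≡ 0 (mod 11), so they are inverses. Their sum is the point at infinity.

O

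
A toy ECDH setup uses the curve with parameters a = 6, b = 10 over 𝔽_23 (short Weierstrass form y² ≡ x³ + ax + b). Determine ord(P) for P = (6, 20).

2P: tangent at (6, 20): λ = (3·6² + 6)/(2·20) ≡ 22/17. 17⁻¹ ≡ 19 (mod 23), so λ ≡ 22·19 ≡ 4.
  x = λ² - 6 - 6 = 16 - 12 ≡ 4; y = λ·(6 - 4) - 20 ≡ 11. → (4, 11)
3P: (4, 11) + (6, 20). λ = (20 - 11)/(6 - 4) ≡ 9/2 mod 23. 2⁻¹ ≡ 12 (mod 23) since 2·12 = 24 ≡ 1, so λ ≡ 16.
  x = λ² - 4 - 6 = 256 - 10 ≡ 16; y = λ·(4 - 16) - 11 ≡ 4. → (16, 4)
4P: (16, 4) + (6, 20). λ = (20 - 4)/(6 - 16) ≡ 16/13 mod 23. 13⁻¹ ≡ 16 (mod 23), so λ ≡ 3.
  x = λ² - 16 - 6 = 9 - 22 ≡ 10; y = λ·(16 - 10) - 4 ≡ 14. → (10, 14)
5P: (10, 14) + (6, 20). λ = (20 - 14)/(6 - 10) ≡ 6/19 mod 23. 19⁻¹ ≡ 17 (mod 23), so λ ≡ 10.
  x = λ² - 10 - 6 = 100 - 16 ≡ 15; y = λ·(10 - 15) - 14 ≡ 5. → (15, 5)
6P: (15, 5) + (6, 20). λ = (20 - 5)/(6 - 15) ≡ 15/14 mod 23. 14⁻¹ ≡ 5 (mod 23), so λ ≡ 6.
  x = λ² - 15 - 6 = 36 - 21 ≡ 15; y = λ·(15 - 15) - 5 ≡ 18. → (15, 18)
7P: (15, 18) + (6, 20). λ = (20 - 18)/(6 - 15) ≡ 2/14 mod 23. 14⁻¹ ≡ 5 (mod 23) since 14·5 = 70 ≡ 1, so λ ≡ 10.
  x = λ² - 15 - 6 = 100 - 21 ≡ 10; y = λ·(15 - 10) - 18 ≡ 9. → (10, 9)
8P: (10, 9) + (6, 20). λ = (20 - 9)/(6 - 10) ≡ 11/19 mod 23. 19⁻¹ ≡ 17 (mod 23) since 19·17 = 323 ≡ 1, so λ ≡ 3.
  x = λ² - 10 - 6 = 9 - 16 ≡ 16; y = λ·(10 - 16) - 9 ≡ 19. → (16, 19)
9P: (16, 19) + (6, 20). λ = (20 - 19)/(6 - 16) ≡ 1/13 mod 23. 13⁻¹ ≡ 16 (mod 23), so λ ≡ 16.
  x = λ² - 16 - 6 = 256 - 22 ≡ 4; y = λ·(16 - 4) - 19 ≡ 12. → (4, 12)
10P: (4, 12) + (6, 20). λ = (20 - 12)/(6 - 4) ≡ 8/2 mod 23. 2⁻¹ ≡ 12 (mod 23) since 2·12 = 24 ≡ 1, so λ ≡ 4.
  x = λ² - 4 - 6 = 16 - 10 ≡ 6; y = λ·(4 - 6) - 12 ≡ 3. → (6, 3)
11P: (6, 3) + (6, 20): same x and y₁ ≡ -y₂, so the sum is O.
11P = O, so the order is 11.

11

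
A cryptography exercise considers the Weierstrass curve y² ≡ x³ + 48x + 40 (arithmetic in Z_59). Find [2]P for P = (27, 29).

tangent at (27, 29): λ = (3·27² + 48)/(2·29) ≡ 52/58. 58⁻¹ ≡ 58 (mod 59) since 58·58 = 3364 ≡ 1, so λ ≡ 52·58 ≡ 7.
  x = λ² - 27 - 27 = 49 - 54 ≡ 54; y = λ·(27 - 54) - 29 ≡ 18. → (54, 18)

(54, 18)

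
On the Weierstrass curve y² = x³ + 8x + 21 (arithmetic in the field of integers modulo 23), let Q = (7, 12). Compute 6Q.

Repeated addition: build up to 6Q.
2Q: tangent at (7, 12): λ = (3·7² + 8)/(2·12) ≡ 17/1. 1⁻¹ ≡ 1 (mod 23) since 1·1 = 1 ≡ 1, so λ ≡ 17·1 ≡ 17.
  x = λ² - 7 - 7 = 289 - 14 ≡ 22; y = λ·(7 - 22) - 12 ≡ 9. → (22, 9)
3Q: (22, 9) + (7, 12). λ = (12 - 9)/(7 - 22) ≡ 3/8 mod 23. 8⁻¹ ≡ 3 (mod 23), so λ ≡ 9.
  x = λ² - 22 - 7 = 81 - 29 ≡ 6; y = λ·(22 - 6) - 9 ≡ 20. → (6, 20)
4Q: (6, 20) + (7, 12). λ = (12 - 20)/(7 - 6) ≡ 15/1 mod 23. 1⁻¹ ≡ 1 (mod 23), so λ ≡ 15.
  x = λ² - 6 - 7 = 225 - 13 ≡ 5; y = λ·(6 - 5) - 20 ≡ 18. → (5, 18)
5Q: (5, 18) + (7, 12). λ = (12 - 18)/(7 - 5) ≡ 17/2 mod 23. 2⁻¹ ≡ 12 (mod 23), so λ ≡ 20.
  x = λ² - 5 - 7 = 400 - 12 ≡ 20; y = λ·(5 - 20) - 18 ≡ 4. → (20, 4)
6Q: (20, 4) + (7, 12). λ = (12 - 4)/(7 - 20) ≡ 8/10 mod 23. 10⁻¹ ≡ 7 (mod 23), so λ ≡ 10.
  x = λ² - 20 - 7 = 100 - 27 ≡ 4; y = λ·(20 - 4) - 4 ≡ 18. → (4, 18)

(4, 18)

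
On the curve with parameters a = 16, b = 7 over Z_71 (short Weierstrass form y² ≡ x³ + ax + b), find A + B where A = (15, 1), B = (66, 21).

(62, 46)

(15, 1) + (66, 21). λ = (21 - 1)/(66 - 15) ≡ 20/51 mod 71. 51⁻¹ ≡ 39 (mod 71), so λ ≡ 70.
  x = λ² - 15 - 66 = 4900 - 81 ≡ 62; y = λ·(15 - 62) - 1 ≡ 46. → (62, 46)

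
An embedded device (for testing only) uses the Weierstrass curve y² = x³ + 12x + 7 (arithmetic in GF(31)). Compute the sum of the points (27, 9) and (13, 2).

(30, 5)

(27, 9) + (13, 2). λ = (2 - 9)/(13 - 27) ≡ 24/17 mod 31. 17⁻¹ ≡ 11 (mod 31), so λ ≡ 16.
  x = λ² - 27 - 13 = 256 - 40 ≡ 30; y = λ·(27 - 30) - 9 ≡ 5. → (30, 5)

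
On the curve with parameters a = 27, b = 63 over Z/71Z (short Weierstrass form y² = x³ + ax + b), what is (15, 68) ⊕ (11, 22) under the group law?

(53, 63)

(15, 68) + (11, 22). λ = (22 - 68)/(11 - 15) ≡ 25/67 mod 71. 67⁻¹ ≡ 53 (mod 71), so λ ≡ 47.
  x = λ² - 15 - 11 = 2209 - 26 ≡ 53; y = λ·(15 - 53) - 68 ≡ 63. → (53, 63)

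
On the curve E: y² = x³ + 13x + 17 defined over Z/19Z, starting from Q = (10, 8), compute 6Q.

(10, 8)

Repeated addition: build up to 6Q.
2Q: tangent at (10, 8): λ = (3·10² + 13)/(2·8) ≡ 9/16. 16⁻¹ ≡ 6 (mod 19) since 16·6 = 96 ≡ 1, so λ ≡ 9·6 ≡ 16.
  x = λ² - 10 - 10 = 256 - 20 ≡ 8; y = λ·(10 - 8) - 8 ≡ 5. → (8, 5)
3Q: (8, 5) + (10, 8). λ = (8 - 5)/(10 - 8) ≡ 3/2 mod 19. 2⁻¹ ≡ 10 (mod 19) since 2·10 = 20 ≡ 1, so λ ≡ 11.
  x = λ² - 8 - 10 = 121 - 18 ≡ 8; y = λ·(8 - 8) - 5 ≡ 14. → (8, 14)
4Q: (8, 14) + (10, 8). λ = (8 - 14)/(10 - 8) ≡ 13/2 mod 19. 2⁻¹ ≡ 10 (mod 19) since 2·10 = 20 ≡ 1, so λ ≡ 16.
  x = λ² - 8 - 10 = 256 - 18 ≡ 10; y = λ·(8 - 10) - 14 ≡ 11. → (10, 11)
5Q: (10, 11) + (10, 8): same x and y₁ ≡ -y₂, so the sum is O.
6Q: O + (10, 8) = (10, 8) (identity).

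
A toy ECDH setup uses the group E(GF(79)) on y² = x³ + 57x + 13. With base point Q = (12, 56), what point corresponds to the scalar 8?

(64, 72)

Repeated addition: build up to 8Q.
2Q: tangent at (12, 56): λ = (3·12² + 57)/(2·56) ≡ 15/33. 33⁻¹ ≡ 12 (mod 79) since 33·12 = 396 ≡ 1, so λ ≡ 15·12 ≡ 22.
  x = λ² - 12 - 12 = 484 - 24 ≡ 65; y = λ·(12 - 65) - 56 ≡ 42. → (65, 42)
3Q: (65, 42) + (12, 56). λ = (56 - 42)/(12 - 65) ≡ 14/26 mod 79. 26⁻¹ ≡ 76 (mod 79), so λ ≡ 37.
  x = λ² - 65 - 12 = 1369 - 77 ≡ 28; y = λ·(65 - 28) - 42 ≡ 63. → (28, 63)
4Q: (28, 63) + (12, 56). λ = (56 - 63)/(12 - 28) ≡ 72/63 mod 79. 63⁻¹ ≡ 74 (mod 79), so λ ≡ 35.
  x = λ² - 28 - 12 = 1225 - 40 ≡ 0; y = λ·(28 - 0) - 63 ≡ 48. → (0, 48)
5Q: (0, 48) + (12, 56). λ = (56 - 48)/(12 - 0) ≡ 8/12 mod 79. 12⁻¹ ≡ 33 (mod 79) since 12·33 = 396 ≡ 1, so λ ≡ 27.
  x = λ² - 0 - 12 = 729 - 12 ≡ 6; y = λ·(0 - 6) - 48 ≡ 27. → (6, 27)
6Q: (6, 27) + (12, 56). λ = (56 - 27)/(12 - 6) ≡ 29/6 mod 79. 6⁻¹ ≡ 66 (mod 79), so λ ≡ 18.
  x = λ² - 6 - 12 = 324 - 18 ≡ 69; y = λ·(6 - 69) - 27 ≡ 24. → (69, 24)
7Q: (69, 24) + (12, 56). λ = (56 - 24)/(12 - 69) ≡ 32/22 mod 79. 22⁻¹ ≡ 18 (mod 79), so λ ≡ 23.
  x = λ² - 69 - 12 = 529 - 81 ≡ 53; y = λ·(69 - 53) - 24 ≡ 28. → (53, 28)
8Q: (53, 28) + (12, 56). λ = (56 - 28)/(12 - 53) ≡ 28/38 mod 79. 38⁻¹ ≡ 52 (mod 79), so λ ≡ 34.
  x = λ² - 53 - 12 = 1156 - 65 ≡ 64; y = λ·(53 - 64) - 28 ≡ 72. → (64, 72)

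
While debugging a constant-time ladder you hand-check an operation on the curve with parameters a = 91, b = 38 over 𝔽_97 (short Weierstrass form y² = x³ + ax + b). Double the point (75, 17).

(46, 1)

tangent at (75, 17): λ = (3·75² + 91)/(2·17) ≡ 88/34. 34⁻¹ ≡ 20 (mod 97), so λ ≡ 88·20 ≡ 14.
  x = λ² - 75 - 75 = 196 - 150 ≡ 46; y = λ·(75 - 46) - 17 ≡ 1. → (46, 1)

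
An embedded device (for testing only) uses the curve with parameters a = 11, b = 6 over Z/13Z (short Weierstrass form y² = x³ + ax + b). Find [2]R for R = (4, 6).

tangent at (4, 6): λ = (3·4² + 11)/(2·6) ≡ 7/12. 12⁻¹ ≡ 12 (mod 13) since 12·12 = 144 ≡ 1, so λ ≡ 7·12 ≡ 6.
  x = λ² - 4 - 4 = 36 - 8 ≡ 2; y = λ·(4 - 2) - 6 ≡ 6. → (2, 6)

(2, 6)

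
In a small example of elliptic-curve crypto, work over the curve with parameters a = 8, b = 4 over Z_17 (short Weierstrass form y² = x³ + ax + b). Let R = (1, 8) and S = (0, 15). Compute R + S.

(1, 8) + (0, 15). λ = (15 - 8)/(0 - 1) ≡ 7/16 mod 17. 16⁻¹ ≡ 16 (mod 17) since 16·16 = 256 ≡ 1, so λ ≡ 10.
  x = λ² - 1 - 0 = 100 - 1 ≡ 14; y = λ·(1 - 14) - 8 ≡ 15. → (14, 15)

(14, 15)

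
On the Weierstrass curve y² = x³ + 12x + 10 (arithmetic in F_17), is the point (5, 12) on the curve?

y² = 12² ≡ 8; x³ + 12x + 10 = 195 ≡ 8 (mod 17). 8 = 8.

yes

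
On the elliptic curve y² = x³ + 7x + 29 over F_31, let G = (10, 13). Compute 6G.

(18, 29)

Repeated addition: build up to 6G.
2G: tangent at (10, 13): λ = (3·10² + 7)/(2·13) ≡ 28/26. 26⁻¹ ≡ 6 (mod 31), so λ ≡ 28·6 ≡ 13.
  x = λ² - 10 - 10 = 169 - 20 ≡ 25; y = λ·(10 - 25) - 13 ≡ 9. → (25, 9)
3G: (25, 9) + (10, 13). λ = (13 - 9)/(10 - 25) ≡ 4/16 mod 31. 16⁻¹ ≡ 2 (mod 31), so λ ≡ 8.
  x = λ² - 25 - 10 = 64 - 35 ≡ 29; y = λ·(25 - 29) - 9 ≡ 21. → (29, 21)
4G: (29, 21) + (10, 13). λ = (13 - 21)/(10 - 29) ≡ 23/12 mod 31. 12⁻¹ ≡ 13 (mod 31) since 12·13 = 156 ≡ 1, so λ ≡ 20.
  x = λ² - 29 - 10 = 400 - 39 ≡ 20; y = λ·(29 - 20) - 21 ≡ 4. → (20, 4)
5G: (20, 4) + (10, 13). λ = (13 - 4)/(10 - 20) ≡ 9/21 mod 31. 21⁻¹ ≡ 3 (mod 31) since 21·3 = 63 ≡ 1, so λ ≡ 27.
  x = λ² - 20 - 10 = 729 - 30 ≡ 17; y = λ·(20 - 17) - 4 ≡ 15. → (17, 15)
6G: (17, 15) + (10, 13). λ = (13 - 15)/(10 - 17) ≡ 29/24 mod 31. 24⁻¹ ≡ 22 (mod 31) since 24·22 = 528 ≡ 1, so λ ≡ 18.
  x = λ² - 17 - 10 = 324 - 27 ≡ 18; y = λ·(17 - 18) - 15 ≡ 29. → (18, 29)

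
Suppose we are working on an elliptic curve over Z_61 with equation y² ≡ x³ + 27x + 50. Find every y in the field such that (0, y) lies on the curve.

none

x³ + 27x + 50 = 50 ≡ 50 (mod 61).
50 is a non-residue mod 61; no y exists.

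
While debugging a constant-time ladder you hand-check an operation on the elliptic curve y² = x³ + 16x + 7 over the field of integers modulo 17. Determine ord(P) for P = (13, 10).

2P: tangent at (13, 10): λ = (3·13² + 16)/(2·10) ≡ 13/3. 3⁻¹ ≡ 6 (mod 17) since 3·6 = 18 ≡ 1, so λ ≡ 13·6 ≡ 10.
  x = λ² - 13 - 13 = 100 - 26 ≡ 6; y = λ·(13 - 6) - 10 ≡ 9. → (6, 9)
3P: (6, 9) + (13, 10). λ = (10 - 9)/(13 - 6) ≡ 1/7 mod 17. 7⁻¹ ≡ 5 (mod 17) since 7·5 = 35 ≡ 1, so λ ≡ 5.
  x = λ² - 6 - 13 = 25 - 19 ≡ 6; y = λ·(6 - 6) - 9 ≡ 8. → (6, 8)
4P: (6, 8) + (13, 10). λ = (10 - 8)/(13 - 6) ≡ 2/7 mod 17. 7⁻¹ ≡ 5 (mod 17), so λ ≡ 10.
  x = λ² - 6 - 13 = 100 - 19 ≡ 13; y = λ·(6 - 13) - 8 ≡ 7. → (13, 7)
5P: (13, 7) + (13, 10): same x and y₁ ≡ -y₂, so the sum is ∞.
5P = ∞, so the order is 5.

5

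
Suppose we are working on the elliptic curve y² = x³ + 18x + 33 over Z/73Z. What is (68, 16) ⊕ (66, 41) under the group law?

(68, 16) + (66, 41). λ = (41 - 16)/(66 - 68) ≡ 25/71 mod 73. 71⁻¹ ≡ 36 (mod 73) since 71·36 = 2556 ≡ 1, so λ ≡ 24.
  x = λ² - 68 - 66 = 576 - 134 ≡ 4; y = λ·(68 - 4) - 16 ≡ 60. → (4, 60)

(4, 60)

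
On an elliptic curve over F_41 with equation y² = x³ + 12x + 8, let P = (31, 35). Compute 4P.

(1, 29)

Repeated addition: build up to 4P.
2P: tangent at (31, 35): λ = (3·31² + 12)/(2·35) ≡ 25/29. 29⁻¹ ≡ 17 (mod 41), so λ ≡ 25·17 ≡ 15.
  x = λ² - 31 - 31 = 225 - 62 ≡ 40; y = λ·(31 - 40) - 35 ≡ 35. → (40, 35)
3P: (40, 35) + (31, 35). λ = (35 - 35)/(31 - 40) ≡ 0/32 mod 41. 32⁻¹ ≡ 9 (mod 41) since 32·9 = 288 ≡ 1, so λ ≡ 0.
  x = λ² - 40 - 31 = 0 - 71 ≡ 11; y = λ·(40 - 11) - 35 ≡ 6. → (11, 6)
4P: (11, 6) + (31, 35). λ = (35 - 6)/(31 - 11) ≡ 29/20 mod 41. 20⁻¹ ≡ 39 (mod 41), so λ ≡ 24.
  x = λ² - 11 - 31 = 576 - 42 ≡ 1; y = λ·(11 - 1) - 6 ≡ 29. → (1, 29)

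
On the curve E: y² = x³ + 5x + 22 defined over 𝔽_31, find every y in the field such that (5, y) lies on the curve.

none

x³ + 5x + 22 = 172 ≡ 17 (mod 31).
17 is a non-residue mod 31; no y exists.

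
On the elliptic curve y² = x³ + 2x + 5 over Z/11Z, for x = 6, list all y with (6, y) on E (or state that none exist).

none

x³ + 2x + 5 = 233 ≡ 2 (mod 11).
2 is a non-residue mod 11; no y exists.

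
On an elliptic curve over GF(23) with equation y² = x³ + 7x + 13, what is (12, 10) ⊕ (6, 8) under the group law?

(12, 10) + (6, 8). λ = (8 - 10)/(6 - 12) ≡ 21/17 mod 23. 17⁻¹ ≡ 19 (mod 23), so λ ≡ 8.
  x = λ² - 12 - 6 = 64 - 18 ≡ 0; y = λ·(12 - 0) - 10 ≡ 17. → (0, 17)

(0, 17)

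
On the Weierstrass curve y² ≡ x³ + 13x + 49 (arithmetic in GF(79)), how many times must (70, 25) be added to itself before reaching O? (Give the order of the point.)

2P: tangent at (70, 25): λ = (3·70² + 13)/(2·25) ≡ 19/50. 50⁻¹ ≡ 49 (mod 79) since 50·49 = 2450 ≡ 1, so λ ≡ 19·49 ≡ 62.
  x = λ² - 70 - 70 = 3844 - 140 ≡ 70; y = λ·(70 - 70) - 25 ≡ 54. → (70, 54)
3P: (70, 54) + (70, 25): same x and y₁ ≡ -y₂, so the sum is O.
3P = O, so the order is 3.

3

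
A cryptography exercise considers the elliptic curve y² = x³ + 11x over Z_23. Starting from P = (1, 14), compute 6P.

Repeated addition: build up to 6P.
2P: tangent at (1, 14): λ = (3·1² + 11)/(2·14) ≡ 14/5. 5⁻¹ ≡ 14 (mod 23), so λ ≡ 14·14 ≡ 12.
  x = λ² - 1 - 1 = 144 - 2 ≡ 4; y = λ·(1 - 4) - 14 ≡ 19. → (4, 19)
3P: (4, 19) + (1, 14). λ = (14 - 19)/(1 - 4) ≡ 18/20 mod 23. 20⁻¹ ≡ 15 (mod 23), so λ ≡ 17.
  x = λ² - 4 - 1 = 289 - 5 ≡ 8; y = λ·(4 - 8) - 19 ≡ 5. → (8, 5)
4P: (8, 5) + (1, 14). λ = (14 - 5)/(1 - 8) ≡ 9/16 mod 23. 16⁻¹ ≡ 13 (mod 23), so λ ≡ 2.
  x = λ² - 8 - 1 = 4 - 9 ≡ 18; y = λ·(8 - 18) - 5 ≡ 21. → (18, 21)
5P: (18, 21) + (1, 14). λ = (14 - 21)/(1 - 18) ≡ 16/6 mod 23. 6⁻¹ ≡ 4 (mod 23), so λ ≡ 18.
  x = λ² - 18 - 1 = 324 - 19 ≡ 6; y = λ·(18 - 6) - 21 ≡ 11. → (6, 11)
6P: (6, 11) + (1, 14). λ = (14 - 11)/(1 - 6) ≡ 3/18 mod 23. 18⁻¹ ≡ 9 (mod 23), so λ ≡ 4.
  x = λ² - 6 - 1 = 16 - 7 ≡ 9; y = λ·(6 - 9) - 11 ≡ 0. → (9, 0)

(9, 0)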